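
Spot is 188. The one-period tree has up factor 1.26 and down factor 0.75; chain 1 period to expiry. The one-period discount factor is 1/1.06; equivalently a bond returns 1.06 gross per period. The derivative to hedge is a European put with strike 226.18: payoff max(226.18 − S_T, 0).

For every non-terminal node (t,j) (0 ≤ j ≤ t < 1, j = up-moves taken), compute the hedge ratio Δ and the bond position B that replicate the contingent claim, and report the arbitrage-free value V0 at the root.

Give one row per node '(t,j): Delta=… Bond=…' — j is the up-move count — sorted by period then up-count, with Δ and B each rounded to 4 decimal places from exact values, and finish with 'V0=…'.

Risk-neutral probability p* = (R−d)/(u−d) = (1.06−0.75)/(1.26−0.75) = 0.6078.
At expiry t=1: V(1,0)=85.1800, V(1,1)=0.0000
(0,0): S=188.0000. Δ = (V_up−V_dn)/(S_up−S_dn) = (0.0000−85.1800)/(236.8800−141.0000) = -0.8884. V = [p*·0.0000 + (1−p*)·85.1800]/1.06 = 31.5131. B = V − Δ·S = 198.5327.
Self-financing check: at every node Δ·S+B equals the discounted successor values.

(0,0): Delta=-0.8884 Bond=198.5327
V0=31.5131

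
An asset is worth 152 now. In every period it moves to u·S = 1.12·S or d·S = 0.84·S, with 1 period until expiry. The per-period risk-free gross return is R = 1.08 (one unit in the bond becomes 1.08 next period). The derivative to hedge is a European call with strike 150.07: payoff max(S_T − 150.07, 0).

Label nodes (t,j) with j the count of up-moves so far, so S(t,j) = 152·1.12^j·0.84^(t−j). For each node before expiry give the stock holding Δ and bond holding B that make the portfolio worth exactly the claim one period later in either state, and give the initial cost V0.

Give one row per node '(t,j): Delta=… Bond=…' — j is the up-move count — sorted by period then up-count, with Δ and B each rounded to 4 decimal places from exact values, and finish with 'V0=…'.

The replicating-portfolio and risk-neutral prices coincide; use p* = (1.08−0.84)/(1.12−0.84) = 0.8571 for the latter.
Terminal payoffs: V(1,0)=0.0000, V(1,1)=20.1700
Node (0,0) S=152.0000: V=(p*·20.1700+(1−p*)·0.0000)/1.08=16.0079; Δ=(20.1700−0.0000)/(170.2400−127.6800)=0.4739; B=V−Δ·S=-56.0278
Self-financing check: at every node Δ·S+B equals the discounted successor values.

(0,0): Delta=0.4739 Bond=-56.0278
V0=16.0079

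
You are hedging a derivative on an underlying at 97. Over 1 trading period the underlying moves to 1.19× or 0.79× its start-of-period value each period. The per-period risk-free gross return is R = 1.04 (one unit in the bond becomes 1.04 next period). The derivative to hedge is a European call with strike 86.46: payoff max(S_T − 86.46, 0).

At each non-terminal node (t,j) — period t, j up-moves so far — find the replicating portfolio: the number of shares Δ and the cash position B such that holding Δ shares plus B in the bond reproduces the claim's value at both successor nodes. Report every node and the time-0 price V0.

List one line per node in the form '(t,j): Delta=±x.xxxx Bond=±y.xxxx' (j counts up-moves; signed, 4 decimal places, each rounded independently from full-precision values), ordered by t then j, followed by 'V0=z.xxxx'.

Since d<R<u, set p* = (R−d)/(u−d) = 0.6250; price each node as the discounted p*-expectation of its children.
At expiry t=1: V(1,0)=0.0000, V(1,1)=28.9700
  t=0,j=0: stock 97.0000 → up 115.4300 (V=28.9700), down 76.6300 (V=0.0000). Price 17.4099; hedge Δ=0.7466, bond B=-55.0151.
The time-0 hedge costs 17.4099, which is the no-arbitrage price.

(0,0): Delta=0.7466 Bond=-55.0151
V0=17.4099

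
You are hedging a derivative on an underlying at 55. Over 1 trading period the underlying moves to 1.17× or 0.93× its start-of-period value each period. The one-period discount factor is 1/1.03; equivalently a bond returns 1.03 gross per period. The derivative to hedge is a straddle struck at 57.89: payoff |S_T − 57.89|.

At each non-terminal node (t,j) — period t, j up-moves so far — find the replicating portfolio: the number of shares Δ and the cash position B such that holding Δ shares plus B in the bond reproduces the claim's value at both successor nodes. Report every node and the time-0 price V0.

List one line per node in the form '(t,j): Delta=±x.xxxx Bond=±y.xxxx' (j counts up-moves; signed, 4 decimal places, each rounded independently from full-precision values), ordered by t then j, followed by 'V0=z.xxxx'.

(0,0): Delta=-0.0212 Bond=7.5971
V0=6.4304

No-arbitrage ⇒ martingale measure with p* = (R−d)/(u−d) = 0.4167.
At expiry t=1: V(1,0)=6.7400, V(1,1)=6.4600
Node (0,0) S=55.0000: V=(p*·6.4600+(1−p*)·6.7400)/1.03=6.4304; Δ=(6.4600−6.7400)/(64.3500−51.1500)=-0.0212; B=V−Δ·S=7.5971
Check: Δ(0,0)·S0 + B(0,0) = 6.4304 = V0.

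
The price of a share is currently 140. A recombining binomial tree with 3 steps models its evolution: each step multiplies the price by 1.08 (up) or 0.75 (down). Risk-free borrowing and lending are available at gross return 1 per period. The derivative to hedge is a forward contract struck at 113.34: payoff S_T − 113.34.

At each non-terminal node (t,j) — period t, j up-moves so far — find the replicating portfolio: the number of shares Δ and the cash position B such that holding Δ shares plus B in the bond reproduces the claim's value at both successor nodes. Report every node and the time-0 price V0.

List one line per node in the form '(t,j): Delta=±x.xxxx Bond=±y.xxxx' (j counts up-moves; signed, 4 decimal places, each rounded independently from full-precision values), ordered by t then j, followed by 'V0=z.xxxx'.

(0,0): Delta=1.0000 Bond=-113.3400
(1,0): Delta=1.0000 Bond=-113.3400
(1,1): Delta=1.0000 Bond=-113.3400
(2,0): Delta=1.0000 Bond=-113.3400
(2,1): Delta=1.0000 Bond=-113.3400
(2,2): Delta=1.0000 Bond=-113.3400
V0=26.6600

Under the risk-neutral measure, an up-move has probability p* = (R−d)/(u−d) = 0.7576 and values discount at R = 1.
Terminal values V(3,·): V(3,0)=-54.2775, V(3,1)=-28.2900, V(3,2)=9.1320, V(3,3)=63.0197
Node (2,0) S=78.7500: V=(p*·-28.2900+(1−p*)·-54.2775)/1=-34.5900; Δ=(-28.2900−-54.2775)/(85.0500−59.0625)=1.0000; B=V−Δ·S=-113.3400
Node (2,1) S=113.4000: V=(p*·9.1320+(1−p*)·-28.2900)/1=0.0600; Δ=(9.1320−-28.2900)/(122.4720−85.0500)=1.0000; B=V−Δ·S=-113.3400
Node (2,2) S=163.2960: V=(p*·63.0197+(1−p*)·9.1320)/1=49.9560; Δ=(63.0197−9.1320)/(176.3597−122.4720)=1.0000; B=V−Δ·S=-113.3400
Node (1,0) S=105.0000: V=(p*·0.0600+(1−p*)·-34.5900)/1=-8.3400; Δ=(0.0600−-34.5900)/(113.4000−78.7500)=1.0000; B=V−Δ·S=-113.3400
Node (1,1) S=151.2000: V=(p*·49.9560+(1−p*)·0.0600)/1=37.8600; Δ=(49.9560−0.0600)/(163.2960−113.4000)=1.0000; B=V−Δ·S=-113.3400
Node (0,0) S=140.0000: V=(p*·37.8600+(1−p*)·-8.3400)/1=26.6600; Δ=(37.8600−-8.3400)/(151.2000−105.0000)=1.0000; B=V−Δ·S=-113.3400
Root portfolio cost Δ·140+B reproduces V0=26.6600.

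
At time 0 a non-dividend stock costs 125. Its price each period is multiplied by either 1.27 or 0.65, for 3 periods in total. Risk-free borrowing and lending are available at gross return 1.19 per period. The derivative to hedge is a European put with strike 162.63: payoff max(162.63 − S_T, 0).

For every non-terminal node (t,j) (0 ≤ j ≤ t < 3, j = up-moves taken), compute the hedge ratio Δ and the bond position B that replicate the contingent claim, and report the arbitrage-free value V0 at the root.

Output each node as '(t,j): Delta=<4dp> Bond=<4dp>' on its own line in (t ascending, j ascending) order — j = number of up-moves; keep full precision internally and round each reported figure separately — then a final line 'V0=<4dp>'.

Risk-neutral probability p* = (R−d)/(u−d) = (1.19−0.65)/(1.27−0.65) = 0.8710.
Terminal payoffs: V(3,0)=128.3019, V(3,1)=95.5581, V(3,2)=31.5819, V(3,3)=0.0000
  t=2,j=0: stock 52.8125 → up 67.0719 (V=95.5581), down 34.3281 (V=128.3019). Price 83.8514; hedge Δ=-1.0000, bond B=136.6639.
  t=2,j=1: stock 103.1875 → up 131.0481 (V=31.5819), down 67.0719 (V=95.5581). Price 33.4764; hedge Δ=-1.0000, bond B=136.6639.
  t=2,j=2: stock 201.6125 → up 256.0479 (V=0.0000), down 131.0481 (V=31.5819). Price 3.4244; hedge Δ=-0.2527, bond B=54.3629.
  t=1,j=0: stock 81.2500 → up 103.1875 (V=33.4764), down 52.8125 (V=83.8514). Price 33.5936; hedge Δ=-1.0000, bond B=114.8436.
  t=1,j=1: stock 158.7500 → up 201.6125 (V=3.4244), down 103.1875 (V=33.4764). Price 6.1362; hedge Δ=-0.3053, bond B=54.6071.
  t=0,j=0: stock 125.0000 → up 158.7500 (V=6.1362), down 81.2500 (V=33.5936). Price 8.1337; hedge Δ=-0.3543, bond B=52.4198.
The time-0 hedge costs 8.1337, which is the no-arbitrage price.

(0,0): Delta=-0.3543 Bond=52.4198
(1,0): Delta=-1.0000 Bond=114.8436
(1,1): Delta=-0.3053 Bond=54.6071
(2,0): Delta=-1.0000 Bond=136.6639
(2,1): Delta=-1.0000 Bond=136.6639
(2,2): Delta=-0.2527 Bond=54.3629
V0=8.1337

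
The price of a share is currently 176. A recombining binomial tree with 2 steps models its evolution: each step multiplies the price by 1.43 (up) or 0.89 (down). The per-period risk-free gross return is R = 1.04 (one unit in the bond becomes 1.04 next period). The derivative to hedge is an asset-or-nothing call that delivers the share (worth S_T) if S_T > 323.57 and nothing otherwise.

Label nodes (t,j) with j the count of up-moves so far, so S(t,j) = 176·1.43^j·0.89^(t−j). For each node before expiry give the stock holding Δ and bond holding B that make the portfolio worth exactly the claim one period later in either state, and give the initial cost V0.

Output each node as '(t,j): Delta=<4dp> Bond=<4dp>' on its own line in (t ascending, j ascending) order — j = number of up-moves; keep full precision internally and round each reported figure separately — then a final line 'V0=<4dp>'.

The replicating-portfolio and risk-neutral prices coincide; use p* = (1.04−0.89)/(1.43−0.89) = 0.2778 for the latter.
Terminal values V(2,·): V(2,0)=0.0000, V(2,1)=0.0000, V(2,2)=359.9024
  t=1,j=0: stock 156.6400 → up 223.9952 (V=0.0000), down 139.4096 (V=0.0000). Price 0.0000; hedge Δ=0.0000, bond B=0.0000.
  t=1,j=1: stock 251.6800 → up 359.9024 (V=359.9024), down 223.9952 (V=0.0000). Price 96.1278; hedge Δ=2.6481, bond B=-570.3581.
  t=0,j=0: stock 176.0000 → up 251.6800 (V=96.1278), down 156.6400 (V=0.0000). Price 25.6752; hedge Δ=1.0114, bond B=-152.3392.
Root portfolio cost Δ·176+B reproduces V0=25.6752.

(0,0): Delta=1.0114 Bond=-152.3392
(1,0): Delta=0.0000 Bond=0.0000
(1,1): Delta=2.6481 Bond=-570.3581
V0=25.6752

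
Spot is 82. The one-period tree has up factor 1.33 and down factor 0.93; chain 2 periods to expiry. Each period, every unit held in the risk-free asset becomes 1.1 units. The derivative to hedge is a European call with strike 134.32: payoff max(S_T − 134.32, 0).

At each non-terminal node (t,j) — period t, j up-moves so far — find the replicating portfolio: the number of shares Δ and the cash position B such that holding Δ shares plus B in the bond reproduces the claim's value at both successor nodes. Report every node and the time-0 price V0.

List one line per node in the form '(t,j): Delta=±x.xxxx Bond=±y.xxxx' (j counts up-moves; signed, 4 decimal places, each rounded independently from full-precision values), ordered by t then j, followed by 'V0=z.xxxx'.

Since d<R<u, set p* = (R−d)/(u−d) = 0.4250; price each node as the discounted p*-expectation of its children.
Terminal payoffs: V(2,0)=0.0000, V(2,1)=0.0000, V(2,2)=10.7298
Node (1,0) S=76.2600: V=(p*·0.0000+(1−p*)·0.0000)/1.1=0.0000; Δ=(0.0000−0.0000)/(101.4258−70.9218)=0.0000; B=V−Δ·S=0.0000
Node (1,1) S=109.0600: V=(p*·10.7298+(1−p*)·0.0000)/1.1=4.1456; Δ=(10.7298−0.0000)/(145.0498−101.4258)=0.2460; B=V−Δ·S=-22.6789
Node (0,0) S=82.0000: V=(p*·4.1456+(1−p*)·0.0000)/1.1=1.6017; Δ=(4.1456−0.0000)/(109.0600−76.2600)=0.1264; B=V−Δ·S=-8.7623
Root portfolio cost Δ·82+B reproduces V0=1.6017.

(0,0): Delta=0.1264 Bond=-8.7623
(1,0): Delta=0.0000 Bond=0.0000
(1,1): Delta=0.2460 Bond=-22.6789
V0=1.6017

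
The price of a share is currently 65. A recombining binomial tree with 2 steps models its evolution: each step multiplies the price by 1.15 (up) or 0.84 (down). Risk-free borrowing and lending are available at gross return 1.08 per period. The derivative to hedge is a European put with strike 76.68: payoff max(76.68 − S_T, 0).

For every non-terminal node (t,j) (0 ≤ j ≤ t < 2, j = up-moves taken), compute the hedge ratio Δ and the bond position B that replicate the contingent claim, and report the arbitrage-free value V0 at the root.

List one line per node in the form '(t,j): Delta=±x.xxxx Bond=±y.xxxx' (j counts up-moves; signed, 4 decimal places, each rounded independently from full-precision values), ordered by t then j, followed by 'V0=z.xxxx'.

Risk-neutral probability p* = (R−d)/(u−d) = (1.08−0.84)/(1.15−0.84) = 0.7742.
At expiry t=2: V(2,0)=30.8160, V(2,1)=13.8900, V(2,2)=0.0000
  t=1,j=0: stock 54.6000 → up 62.7900 (V=13.8900), down 45.8640 (V=30.8160). Price 16.4000; hedge Δ=-1.0000, bond B=71.0000.
  t=1,j=1: stock 74.7500 → up 85.9625 (V=0.0000), down 62.7900 (V=13.8900). Price 2.9041; hedge Δ=-0.5994, bond B=47.7106.
  t=0,j=0: stock 65.0000 → up 74.7500 (V=2.9041), down 54.6000 (V=16.4000). Price 5.5107; hedge Δ=-0.6698, bond B=49.0458.
Check: Δ(0,0)·S0 + B(0,0) = 5.5107 = V0.

(0,0): Delta=-0.6698 Bond=49.0458
(1,0): Delta=-1.0000 Bond=71.0000
(1,1): Delta=-0.5994 Bond=47.7106
V0=5.5107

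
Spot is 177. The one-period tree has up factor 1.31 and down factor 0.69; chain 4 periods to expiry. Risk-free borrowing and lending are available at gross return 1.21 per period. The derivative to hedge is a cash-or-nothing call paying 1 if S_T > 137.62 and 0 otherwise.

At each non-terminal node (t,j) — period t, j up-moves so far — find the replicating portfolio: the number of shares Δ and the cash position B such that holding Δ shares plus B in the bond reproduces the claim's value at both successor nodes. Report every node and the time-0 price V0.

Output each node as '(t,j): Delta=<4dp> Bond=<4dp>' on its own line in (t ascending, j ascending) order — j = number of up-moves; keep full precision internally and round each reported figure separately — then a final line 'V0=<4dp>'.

Risk-neutral probability p* = (R−d)/(u−d) = (1.21−0.69)/(1.31−0.69) = 0.8387.
Terminal values V(4,·): V(4,0)=0.0000, V(4,1)=0.0000, V(4,2)=1.0000, V(4,3)=1.0000, V(4,4)=1.0000
(3,0): S=58.1461. Δ = (V_up−V_dn)/(S_up−S_dn) = (0.0000−0.0000)/(76.1714−40.1208) = 0.0000. V = [p*·0.0000 + (1−p*)·0.0000]/1.21 = 0.0000. B = V − Δ·S = 0.0000.
(3,1): S=110.3933. Δ = (V_up−V_dn)/(S_up−S_dn) = (1.0000−0.0000)/(144.6152−76.1714) = 0.0146. V = [p*·1.0000 + (1−p*)·0.0000]/1.21 = 0.6931. B = V − Δ·S = -0.9198.
(3,2): S=209.5873. Δ = (V_up−V_dn)/(S_up−S_dn) = (1.0000−1.0000)/(274.5594−144.6152) = 0.0000. V = [p*·1.0000 + (1−p*)·1.0000]/1.21 = 0.8264. B = V − Δ·S = 0.8264.
(3,3): S=397.9121. Δ = (V_up−V_dn)/(S_up−S_dn) = (1.0000−1.0000)/(521.2649−274.5594) = 0.0000. V = [p*·1.0000 + (1−p*)·1.0000]/1.21 = 0.8264. B = V − Δ·S = 0.8264.
(2,0): S=84.2697. Δ = (V_up−V_dn)/(S_up−S_dn) = (0.6931−0.0000)/(110.3933−58.1461) = 0.0133. V = [p*·0.6931 + (1−p*)·0.0000]/1.21 = 0.4805. B = V − Δ·S = -0.6375.
(2,1): S=159.9903. Δ = (V_up−V_dn)/(S_up−S_dn) = (0.8264−0.6931)/(209.5873−110.3933) = 0.0013. V = [p*·0.8264 + (1−p*)·0.6931]/1.21 = 0.6652. B = V − Δ·S = 0.4502.
(2,2): S=303.7497. Δ = (V_up−V_dn)/(S_up−S_dn) = (0.8264−0.8264)/(397.9121−209.5873) = 0.0000. V = [p*·0.8264 + (1−p*)·0.8264]/1.21 = 0.6830. B = V − Δ·S = 0.6830.
(1,0): S=122.1300. Δ = (V_up−V_dn)/(S_up−S_dn) = (0.6652−0.4805)/(159.9903−84.2697) = 0.0024. V = [p*·0.6652 + (1−p*)·0.4805]/1.21 = 0.5252. B = V − Δ·S = 0.2271.
(1,1): S=231.8700. Δ = (V_up−V_dn)/(S_up−S_dn) = (0.6830−0.6652)/(303.7497−159.9903) = 0.0001. V = [p*·0.6830 + (1−p*)·0.6652]/1.21 = 0.5621. B = V − Δ·S = 0.5334.
(0,0): S=177.0000. Δ = (V_up−V_dn)/(S_up−S_dn) = (0.5621−0.5252)/(231.8700−122.1300) = 0.0003. V = [p*·0.5621 + (1−p*)·0.5252]/1.21 = 0.4596. B = V − Δ·S = 0.4000.
Check: Δ(0,0)·S0 + B(0,0) = 0.4596 = V0.

(0,0): Delta=0.0003 Bond=0.4000
(1,0): Delta=0.0024 Bond=0.2271
(1,1): Delta=0.0001 Bond=0.5334
(2,0): Delta=0.0133 Bond=-0.6375
(2,1): Delta=0.0013 Bond=0.4502
(2,2): Delta=0.0000 Bond=0.6830
(3,0): Delta=0.0000 Bond=0.0000
(3,1): Delta=0.0146 Bond=-0.9198
(3,2): Delta=0.0000 Bond=0.8264
(3,3): Delta=0.0000 Bond=0.8264
V0=0.4596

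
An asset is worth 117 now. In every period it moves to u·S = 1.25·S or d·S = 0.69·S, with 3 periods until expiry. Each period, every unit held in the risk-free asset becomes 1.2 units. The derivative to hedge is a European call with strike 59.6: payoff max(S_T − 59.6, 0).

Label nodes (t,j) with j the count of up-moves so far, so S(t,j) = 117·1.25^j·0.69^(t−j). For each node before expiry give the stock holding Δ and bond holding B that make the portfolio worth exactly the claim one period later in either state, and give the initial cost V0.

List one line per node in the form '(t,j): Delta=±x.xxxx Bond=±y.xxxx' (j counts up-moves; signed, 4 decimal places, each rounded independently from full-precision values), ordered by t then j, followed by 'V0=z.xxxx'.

Under the risk-neutral measure, an up-move has probability p* = (R−d)/(u−d) = 0.9107 and values discount at R = 1.2.
Terminal values V(3,·): V(3,0)=0.0000, V(3,1)=10.0296, V(3,2)=66.5406, V(3,3)=168.9156
Node (2,0) S=55.7037: V=(p*·10.0296+(1−p*)·0.0000)/1.2=7.6118; Δ=(10.0296−0.0000)/(69.6296−38.4356)=0.3215; B=V−Δ·S=-10.2983
Node (2,1) S=100.9125: V=(p*·66.5406+(1−p*)·10.0296)/1.2=51.2458; Δ=(66.5406−10.0296)/(126.1406−69.6296)=1.0000; B=V−Δ·S=-49.6667
Node (2,2) S=182.8125: V=(p*·168.9156+(1−p*)·66.5406)/1.2=133.1458; Δ=(168.9156−66.5406)/(228.5156−126.1406)=1.0000; B=V−Δ·S=-49.6667
Node (1,0) S=80.7300: V=(p*·51.2458+(1−p*)·7.6118)/1.2=39.4583; Δ=(51.2458−7.6118)/(100.9125−55.7037)=0.9652; B=V−Δ·S=-38.4597
Node (1,1) S=146.2500: V=(p*·133.1458+(1−p*)·51.2458)/1.2=104.8611; Δ=(133.1458−51.2458)/(182.8125−100.9125)=1.0000; B=V−Δ·S=-41.3889
Node (0,0) S=117.0000: V=(p*·104.8611+(1−p*)·39.4583)/1.2=82.5180; Δ=(104.8611−39.4583)/(146.2500−80.7300)=0.9982; B=V−Δ·S=-34.2728
The time-0 hedge costs 82.5180, which is the no-arbitrage price.

(0,0): Delta=0.9982 Bond=-34.2728
(1,0): Delta=0.9652 Bond=-38.4597
(1,1): Delta=1.0000 Bond=-41.3889
(2,0): Delta=0.3215 Bond=-10.2983
(2,1): Delta=1.0000 Bond=-49.6667
(2,2): Delta=1.0000 Bond=-49.6667
V0=82.5180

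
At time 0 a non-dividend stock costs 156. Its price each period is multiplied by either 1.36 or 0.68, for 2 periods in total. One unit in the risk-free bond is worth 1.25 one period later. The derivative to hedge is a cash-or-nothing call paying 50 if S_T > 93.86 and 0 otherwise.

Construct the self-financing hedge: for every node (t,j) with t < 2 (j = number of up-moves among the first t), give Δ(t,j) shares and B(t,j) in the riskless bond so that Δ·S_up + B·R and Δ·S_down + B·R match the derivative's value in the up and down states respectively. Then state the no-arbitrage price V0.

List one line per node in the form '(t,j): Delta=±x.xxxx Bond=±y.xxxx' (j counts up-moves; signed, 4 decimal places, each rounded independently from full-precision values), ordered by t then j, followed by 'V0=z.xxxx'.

(0,0): Delta=0.0610 Bond=21.6471
(1,0): Delta=0.6932 Bond=-40.0000
(1,1): Delta=0.0000 Bond=40.0000
V0=31.1626

Since d<R<u, set p* = (R−d)/(u−d) = 0.8382; price each node as the discounted p*-expectation of its children.
Terminal payoffs: V(2,0)=0.0000, V(2,1)=50.0000, V(2,2)=50.0000
Node (1,0) S=106.0800: V=(p*·50.0000+(1−p*)·0.0000)/1.25=33.5294; Δ=(50.0000−0.0000)/(144.2688−72.1344)=0.6932; B=V−Δ·S=-40.0000
Node (1,1) S=212.1600: V=(p*·50.0000+(1−p*)·50.0000)/1.25=40.0000; Δ=(50.0000−50.0000)/(288.5376−144.2688)=0.0000; B=V−Δ·S=40.0000
Node (0,0) S=156.0000: V=(p*·40.0000+(1−p*)·33.5294)/1.25=31.1626; Δ=(40.0000−33.5294)/(212.1600−106.0800)=0.0610; B=V−Δ·S=21.6471
Self-financing check: at every node Δ·S+B equals the discounted successor values.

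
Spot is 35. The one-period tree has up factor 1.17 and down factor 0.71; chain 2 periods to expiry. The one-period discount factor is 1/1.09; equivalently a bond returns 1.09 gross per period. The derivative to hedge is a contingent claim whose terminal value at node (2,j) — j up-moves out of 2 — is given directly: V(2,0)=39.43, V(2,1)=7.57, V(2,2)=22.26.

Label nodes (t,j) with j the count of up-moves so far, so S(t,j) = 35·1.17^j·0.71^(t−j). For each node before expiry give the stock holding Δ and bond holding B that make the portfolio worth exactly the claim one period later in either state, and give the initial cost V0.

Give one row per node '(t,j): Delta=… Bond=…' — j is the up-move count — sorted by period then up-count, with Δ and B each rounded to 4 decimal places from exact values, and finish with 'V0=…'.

(0,0): Delta=0.3758 Bond=2.4683
(1,0): Delta=-2.7872 Bond=81.2892
(1,1): Delta=0.7798 Bond=-13.8566
V0=15.6202

Risk-neutral probability p* = (R−d)/(u−d) = (1.09−0.71)/(1.17−0.71) = 0.8261.
Payoff layer (t=2): V(2,0)=39.4300, V(2,1)=7.5700, V(2,2)=22.2600
Node (1,0) S=24.8500: V=(p*·7.5700+(1−p*)·39.4300)/1.09=12.0283; Δ=(7.5700−39.4300)/(29.0745−17.6435)=-2.7872; B=V−Δ·S=81.2892
Node (1,1) S=40.9500: V=(p*·22.2600+(1−p*)·7.5700)/1.09=18.0782; Δ=(22.2600−7.5700)/(47.9115−29.0745)=0.7798; B=V−Δ·S=-13.8566
Node (0,0) S=35.0000: V=(p*·18.0782+(1−p*)·12.0283)/1.09=15.6202; Δ=(18.0782−12.0283)/(40.9500−24.8500)=0.3758; B=V−Δ·S=2.4683
The time-0 hedge costs 15.6202, which is the no-arbitrage price.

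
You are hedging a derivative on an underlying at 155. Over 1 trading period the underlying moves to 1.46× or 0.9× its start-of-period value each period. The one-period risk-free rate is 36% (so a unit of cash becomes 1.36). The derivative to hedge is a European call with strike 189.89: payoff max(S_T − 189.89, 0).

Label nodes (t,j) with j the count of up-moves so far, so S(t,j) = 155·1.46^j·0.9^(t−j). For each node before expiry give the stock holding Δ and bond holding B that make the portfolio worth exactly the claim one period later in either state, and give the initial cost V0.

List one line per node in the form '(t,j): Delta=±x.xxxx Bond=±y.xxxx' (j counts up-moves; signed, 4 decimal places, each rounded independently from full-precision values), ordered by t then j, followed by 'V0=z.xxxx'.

(0,0): Delta=0.4195 Bond=-43.0265
V0=21.9913

No-arbitrage ⇒ martingale measure with p* = (R−d)/(u−d) = 0.8214.
Payoff layer (t=1): V(1,0)=0.0000, V(1,1)=36.4100
  t=0,j=0: stock 155.0000 → up 226.3000 (V=36.4100), down 139.5000 (V=0.0000). Price 21.9913; hedge Δ=0.4195, bond B=-43.0265.
Check: Δ(0,0)·S0 + B(0,0) = 21.9913 = V0.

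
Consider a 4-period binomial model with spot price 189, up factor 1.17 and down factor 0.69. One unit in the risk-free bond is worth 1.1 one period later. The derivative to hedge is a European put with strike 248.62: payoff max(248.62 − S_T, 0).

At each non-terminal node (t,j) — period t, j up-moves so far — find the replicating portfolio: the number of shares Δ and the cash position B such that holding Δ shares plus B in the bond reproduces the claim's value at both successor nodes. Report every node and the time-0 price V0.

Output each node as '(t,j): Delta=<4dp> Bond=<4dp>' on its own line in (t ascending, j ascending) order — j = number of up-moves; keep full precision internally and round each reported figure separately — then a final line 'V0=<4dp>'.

(0,0): Delta=-0.4553 Bond=105.2303
(1,0): Delta=-1.0000 Bond=186.7919
(1,1): Delta=-0.4004 Bond=103.6248
(2,0): Delta=-1.0000 Bond=205.4711
(2,1): Delta=-1.0000 Bond=205.4711
(2,2): Delta=-0.3400 Bond=98.3681
(3,0): Delta=-1.0000 Bond=226.0182
(3,1): Delta=-1.0000 Bond=226.0182
(3,2): Delta=-1.0000 Bond=226.0182
(3,3): Delta=-0.2736 Bond=88.0905
V0=19.1847

Under the risk-neutral measure, an up-move has probability p* = (R−d)/(u−d) = 0.8542 and values discount at R = 1.1.
At expiry t=4: V(4,0)=205.7791, V(4,1)=175.9768, V(4,2)=125.4424, V(4,3)=39.7536, V(4,4)=0.0000
  t=3,j=0: stock 62.0882 → up 72.6432 (V=175.9768), down 42.8409 (V=205.7791). Price 163.9300; hedge Δ=-1.0000, bond B=226.0182.
  t=3,j=1: stock 105.2800 → up 123.1776 (V=125.4424), down 72.6432 (V=175.9768). Price 120.7382; hedge Δ=-1.0000, bond B=226.0182.
  t=3,j=2: stock 178.5182 → up 208.8664 (V=39.7536), down 123.1776 (V=125.4424). Price 47.4999; hedge Δ=-1.0000, bond B=226.0182.
  t=3,j=3: stock 302.7049 → up 354.1647 (V=0.0000), down 208.8664 (V=39.7536). Price 5.2704; hedge Δ=-0.2736, bond B=88.0905.
  t=2,j=0: stock 89.9829 → up 105.2800 (V=120.7382), down 62.0882 (V=163.9300). Price 115.4882; hedge Δ=-1.0000, bond B=205.4711.
  t=2,j=1: stock 152.5797 → up 178.5182 (V=47.4999), down 105.2800 (V=120.7382). Price 52.8914; hedge Δ=-1.0000, bond B=205.4711.
  t=2,j=2: stock 258.7221 → up 302.7049 (V=5.2704), down 178.5182 (V=47.4999). Price 10.3899; hedge Δ=-0.3400, bond B=98.3681.
  t=1,j=0: stock 130.4100 → up 152.5797 (V=52.8914), down 89.9829 (V=115.4882). Price 56.3819; hedge Δ=-1.0000, bond B=186.7919.
  t=1,j=1: stock 221.1300 → up 258.7221 (V=10.3899), down 152.5797 (V=52.8914). Price 15.0800; hedge Δ=-0.4004, bond B=103.6248.
  t=0,j=0: stock 189.0000 → up 221.1300 (V=15.0800), down 130.4100 (V=56.3819). Price 19.1847; hedge Δ=-0.4553, bond B=105.2303.
Each (Δ,B) replicates both successor values, so the strategy is self-financing and V0 is arbitrage-free.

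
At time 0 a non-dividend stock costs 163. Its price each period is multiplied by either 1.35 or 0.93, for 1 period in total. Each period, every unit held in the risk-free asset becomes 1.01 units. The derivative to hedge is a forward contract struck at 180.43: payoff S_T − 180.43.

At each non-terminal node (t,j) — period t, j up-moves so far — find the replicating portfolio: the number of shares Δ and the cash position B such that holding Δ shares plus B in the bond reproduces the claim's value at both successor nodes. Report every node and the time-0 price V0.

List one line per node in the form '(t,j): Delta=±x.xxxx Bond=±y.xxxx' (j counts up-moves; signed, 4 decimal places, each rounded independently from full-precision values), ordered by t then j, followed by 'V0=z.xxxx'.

(0,0): Delta=1.0000 Bond=-178.6436
V0=-15.6436

Risk-neutral probability p* = (R−d)/(u−d) = (1.01−0.93)/(1.35−0.93) = 0.1905.
Payoff layer (t=1): V(1,0)=-28.8400, V(1,1)=39.6200
Node (0,0) S=163.0000: V=(p*·39.6200+(1−p*)·-28.8400)/1.01=-15.6436; Δ=(39.6200−-28.8400)/(220.0500−151.5900)=1.0000; B=V−Δ·S=-178.6436
The time-0 hedge costs -15.6436, which is the no-arbitrage price.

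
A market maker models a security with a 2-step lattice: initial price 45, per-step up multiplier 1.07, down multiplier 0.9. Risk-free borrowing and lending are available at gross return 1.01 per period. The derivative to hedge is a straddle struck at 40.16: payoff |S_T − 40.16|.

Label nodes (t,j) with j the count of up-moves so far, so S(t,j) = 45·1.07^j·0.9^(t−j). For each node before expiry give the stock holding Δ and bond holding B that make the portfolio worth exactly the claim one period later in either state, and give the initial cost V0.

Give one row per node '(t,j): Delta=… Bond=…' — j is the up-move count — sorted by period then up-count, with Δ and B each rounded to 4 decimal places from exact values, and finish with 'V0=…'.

(0,0): Delta=0.6611 Bond=-23.2103
(1,0): Delta=-0.0777 Bond=6.4776
(1,1): Delta=1.0000 Bond=-39.7624
V0=6.5374

Risk-neutral probability p* = (R−d)/(u−d) = (1.01−0.9)/(1.07−0.9) = 0.6471.
Payoff layer (t=2): V(2,0)=3.7100, V(2,1)=3.1750, V(2,2)=11.3605
(1,0): S=40.5000. Δ = (V_up−V_dn)/(S_up−S_dn) = (3.1750−3.7100)/(43.3350−36.4500) = -0.0777. V = [p*·3.1750 + (1−p*)·3.7100]/1.01 = 3.3305. B = V − Δ·S = 6.4776.
(1,1): S=48.1500. Δ = (V_up−V_dn)/(S_up−S_dn) = (11.3605−3.1750)/(51.5205−43.3350) = 1.0000. V = [p*·11.3605 + (1−p*)·3.1750]/1.01 = 8.3876. B = V − Δ·S = -39.7624.
(0,0): S=45.0000. Δ = (V_up−V_dn)/(S_up−S_dn) = (8.3876−3.3305)/(48.1500−40.5000) = 0.6611. V = [p*·8.3876 + (1−p*)·3.3305]/1.01 = 6.5374. B = V − Δ·S = -23.2103.
Root portfolio cost Δ·45+B reproduces V0=6.5374.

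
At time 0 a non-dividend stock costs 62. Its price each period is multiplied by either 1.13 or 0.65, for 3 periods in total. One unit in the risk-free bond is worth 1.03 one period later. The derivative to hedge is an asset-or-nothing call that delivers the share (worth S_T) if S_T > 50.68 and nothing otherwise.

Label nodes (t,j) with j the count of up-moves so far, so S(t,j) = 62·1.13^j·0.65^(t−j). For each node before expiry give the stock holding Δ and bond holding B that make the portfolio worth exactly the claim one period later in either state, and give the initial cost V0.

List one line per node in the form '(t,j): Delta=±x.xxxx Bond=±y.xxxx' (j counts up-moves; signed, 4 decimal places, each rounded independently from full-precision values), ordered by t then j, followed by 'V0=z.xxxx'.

The replicating-portfolio and risk-neutral prices coincide; use p* = (1.03−0.65)/(1.13−0.65) = 0.7917 for the latter.
Terminal payoffs: V(3,0)=0.0000, V(3,1)=0.0000, V(3,2)=51.4591, V(3,3)=89.4596
Node (2,0) S=26.1950: V=(p*·0.0000+(1−p*)·0.0000)/1.03=0.0000; Δ=(0.0000−0.0000)/(29.6004−17.0268)=0.0000; B=V−Δ·S=0.0000
Node (2,1) S=45.5390: V=(p*·51.4591+(1−p*)·0.0000)/1.03=39.5519; Δ=(51.4591−0.0000)/(51.4591−29.6003)=2.3542; B=V−Δ·S=-67.6545
Node (2,2) S=79.1678: V=(p*·89.4596+(1−p*)·51.4591)/1.03=79.1678; Δ=(89.4596−51.4591)/(89.4596−51.4591)=1.0000; B=V−Δ·S=0.0000
Node (1,0) S=40.3000: V=(p*·39.5519+(1−p*)·0.0000)/1.03=30.3999; Δ=(39.5519−0.0000)/(45.5390−26.1950)=2.0447; B=V−Δ·S=-51.9998
Node (1,1) S=70.0600: V=(p*·79.1678+(1−p*)·39.5519)/1.03=68.8490; Δ=(79.1678−39.5519)/(79.1678−45.5390)=1.1780; B=V−Δ·S=-13.6842
Node (0,0) S=62.0000: V=(p*·68.8490+(1−p*)·30.3999)/1.03=59.0668; Δ=(68.8490−30.3999)/(70.0600−40.3000)=1.2920; B=V−Δ·S=-21.0355
Each (Δ,B) replicates both successor values, so the strategy is self-financing and V0 is arbitrage-free.

(0,0): Delta=1.2920 Bond=-21.0355
(1,0): Delta=2.0447 Bond=-51.9998
(1,1): Delta=1.1780 Bond=-13.6842
(2,0): Delta=0.0000 Bond=0.0000
(2,1): Delta=2.3542 Bond=-67.6545
(2,2): Delta=1.0000 Bond=0.0000
V0=59.0668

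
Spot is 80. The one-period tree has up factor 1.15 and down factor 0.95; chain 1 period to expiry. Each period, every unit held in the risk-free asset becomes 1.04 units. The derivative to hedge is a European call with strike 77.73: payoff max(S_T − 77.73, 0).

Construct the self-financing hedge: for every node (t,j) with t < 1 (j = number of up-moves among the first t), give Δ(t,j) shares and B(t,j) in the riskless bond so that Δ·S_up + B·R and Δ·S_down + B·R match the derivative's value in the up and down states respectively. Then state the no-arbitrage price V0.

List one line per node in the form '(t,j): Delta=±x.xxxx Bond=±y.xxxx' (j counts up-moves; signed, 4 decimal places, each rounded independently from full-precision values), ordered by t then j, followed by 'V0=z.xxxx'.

(0,0): Delta=0.8919 Bond=-65.1755
V0=6.1745

Under the risk-neutral measure, an up-move has probability p* = (R−d)/(u−d) = 0.4500 and values discount at R = 1.04.
Payoff layer (t=1): V(1,0)=0.0000, V(1,1)=14.2700
Node (0,0) S=80.0000: V=(p*·14.2700+(1−p*)·0.0000)/1.04=6.1745; Δ=(14.2700−0.0000)/(92.0000−76.0000)=0.8919; B=V−Δ·S=-65.1755
Root portfolio cost Δ·80+B reproduces V0=6.1745.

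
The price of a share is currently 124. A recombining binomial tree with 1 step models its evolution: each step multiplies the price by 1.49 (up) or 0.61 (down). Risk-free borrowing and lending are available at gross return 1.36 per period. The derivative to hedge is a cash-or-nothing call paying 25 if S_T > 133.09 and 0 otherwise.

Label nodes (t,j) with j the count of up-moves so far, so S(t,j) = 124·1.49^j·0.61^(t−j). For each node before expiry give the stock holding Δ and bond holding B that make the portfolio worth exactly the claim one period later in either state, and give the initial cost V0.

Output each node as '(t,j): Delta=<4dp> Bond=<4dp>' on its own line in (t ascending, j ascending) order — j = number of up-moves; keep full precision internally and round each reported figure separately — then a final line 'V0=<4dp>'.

(0,0): Delta=0.2291 Bond=-12.7423
V0=15.6668

The replicating-portfolio and risk-neutral prices coincide; use p* = (1.36−0.61)/(1.49−0.61) = 0.8523 for the latter.
Terminal values V(1,·): V(1,0)=0.0000, V(1,1)=25.0000
  t=0,j=0: stock 124.0000 → up 184.7600 (V=25.0000), down 75.6400 (V=0.0000). Price 15.6668; hedge Δ=0.2291, bond B=-12.7423.
The time-0 hedge costs 15.6668, which is the no-arbitrage price.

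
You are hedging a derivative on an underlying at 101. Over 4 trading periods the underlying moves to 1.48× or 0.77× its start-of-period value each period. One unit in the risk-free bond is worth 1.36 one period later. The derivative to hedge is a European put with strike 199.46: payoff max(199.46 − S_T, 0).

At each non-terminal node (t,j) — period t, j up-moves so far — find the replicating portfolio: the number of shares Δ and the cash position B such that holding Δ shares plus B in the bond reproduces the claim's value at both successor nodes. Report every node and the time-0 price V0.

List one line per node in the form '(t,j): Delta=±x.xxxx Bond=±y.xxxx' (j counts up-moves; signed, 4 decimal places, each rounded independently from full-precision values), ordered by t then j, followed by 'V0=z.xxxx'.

(0,0): Delta=-0.1583 Bond=19.0033
(1,0): Delta=-0.6440 Bond=63.6178
(1,1): Delta=-0.1069 Bond=18.1618
(2,0): Delta=-1.0000 Bond=107.8395
(2,1): Delta=-0.6063 Bond=82.1840
(2,2): Delta=-0.0540 Bond=13.0083
(3,0): Delta=-1.0000 Bond=146.6618
(3,1): Delta=-1.0000 Bond=146.6618
(3,2): Delta=-0.5646 Bond=104.6737
(3,3): Delta=0.0000 Bond=0.0000
V0=3.0173

The replicating-portfolio and risk-neutral prices coincide; use p* = (1.36−0.77)/(1.48−0.77) = 0.8310 for the latter.
Terminal payoffs: V(4,0)=163.9554, V(4,1)=131.2174, V(4,2)=68.2925, V(4,3)=0.0000, V(4,4)=0.0000
  t=3,j=0: stock 46.1098 → up 68.2426 (V=131.2174), down 35.5046 (V=163.9554). Price 100.5519; hedge Δ=-1.0000, bond B=146.6618.
  t=3,j=1: stock 88.6267 → up 131.1675 (V=68.2925), down 68.2426 (V=131.2174). Price 58.0351; hedge Δ=-1.0000, bond B=146.6618.
  t=3,j=2: stock 170.3474 → up 252.1142 (V=0.0000), down 131.1675 (V=68.2925). Price 8.4871; hedge Δ=-0.5646, bond B=104.6737.
  t=3,j=3: stock 327.4210 → up 484.5831 (V=0.0000), down 252.1142 (V=0.0000). Price 0.0000; hedge Δ=0.0000, bond B=0.0000.
  t=2,j=0: stock 59.8829 → up 88.6267 (V=58.0351), down 46.1098 (V=100.5519). Price 47.9566; hedge Δ=-1.0000, bond B=107.8395.
  t=2,j=1: stock 115.0996 → up 170.3474 (V=8.4871), down 88.6267 (V=58.0351). Price 12.3981; hedge Δ=-0.6063, bond B=82.1840.
  t=2,j=2: stock 221.2304 → up 327.4210 (V=0.0000), down 170.3474 (V=8.4871). Price 1.0547; hedge Δ=-0.0540, bond B=13.0083.
  t=1,j=0: stock 77.7700 → up 115.0996 (V=12.3981), down 59.8829 (V=47.9566). Price 13.5353; hedge Δ=-0.6440, bond B=63.6178.
  t=1,j=1: stock 149.4800 → up 221.2304 (V=1.0547), down 115.0996 (V=12.3981). Price 2.1852; hedge Δ=-0.1069, bond B=18.1618.
  t=0,j=0: stock 101.0000 → up 149.4800 (V=2.1852), down 77.7700 (V=13.5353). Price 3.0173; hedge Δ=-0.1583, bond B=19.0033.
Self-financing check: at every node Δ·S+B equals the discounted successor values.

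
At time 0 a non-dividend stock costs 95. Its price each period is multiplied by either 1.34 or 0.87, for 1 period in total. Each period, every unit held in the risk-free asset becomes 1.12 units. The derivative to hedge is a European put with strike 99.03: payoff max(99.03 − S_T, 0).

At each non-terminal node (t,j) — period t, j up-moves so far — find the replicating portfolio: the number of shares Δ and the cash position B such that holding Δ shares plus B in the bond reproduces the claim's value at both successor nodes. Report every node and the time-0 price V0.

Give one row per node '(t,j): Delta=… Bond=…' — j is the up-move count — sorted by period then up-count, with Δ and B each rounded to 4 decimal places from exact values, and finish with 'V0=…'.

(0,0): Delta=-0.3669 Bond=41.6968
V0=6.8457

Risk-neutral probability p* = (R−d)/(u−d) = (1.12−0.87)/(1.34−0.87) = 0.5319.
Terminal payoffs: V(1,0)=16.3800, V(1,1)=0.0000
(0,0): S=95.0000. Δ = (V_up−V_dn)/(S_up−S_dn) = (0.0000−16.3800)/(127.3000−82.6500) = -0.3669. V = [p*·0.0000 + (1−p*)·16.3800]/1.12 = 6.8457. B = V − Δ·S = 41.6968.
Root portfolio cost Δ·95+B reproduces V0=6.8457.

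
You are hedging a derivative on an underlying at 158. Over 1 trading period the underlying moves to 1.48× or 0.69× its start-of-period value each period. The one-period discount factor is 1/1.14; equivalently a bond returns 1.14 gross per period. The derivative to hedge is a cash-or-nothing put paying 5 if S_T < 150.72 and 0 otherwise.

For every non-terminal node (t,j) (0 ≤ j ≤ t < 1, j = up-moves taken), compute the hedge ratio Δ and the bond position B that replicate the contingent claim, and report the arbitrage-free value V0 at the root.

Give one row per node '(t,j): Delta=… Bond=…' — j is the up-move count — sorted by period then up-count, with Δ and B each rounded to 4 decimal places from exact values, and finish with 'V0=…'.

Risk-neutral probability p* = (R−d)/(u−d) = (1.14−0.69)/(1.48−0.69) = 0.5696.
Terminal values V(1,·): V(1,0)=5.0000, V(1,1)=0.0000
(0,0): S=158.0000. Δ = (V_up−V_dn)/(S_up−S_dn) = (0.0000−5.0000)/(233.8400−109.0200) = -0.0401. V = [p*·0.0000 + (1−p*)·5.0000]/1.14 = 1.8876. B = V − Δ·S = 8.2167.
Check: Δ(0,0)·S0 + B(0,0) = 1.8876 = V0.

(0,0): Delta=-0.0401 Bond=8.2167
V0=1.8876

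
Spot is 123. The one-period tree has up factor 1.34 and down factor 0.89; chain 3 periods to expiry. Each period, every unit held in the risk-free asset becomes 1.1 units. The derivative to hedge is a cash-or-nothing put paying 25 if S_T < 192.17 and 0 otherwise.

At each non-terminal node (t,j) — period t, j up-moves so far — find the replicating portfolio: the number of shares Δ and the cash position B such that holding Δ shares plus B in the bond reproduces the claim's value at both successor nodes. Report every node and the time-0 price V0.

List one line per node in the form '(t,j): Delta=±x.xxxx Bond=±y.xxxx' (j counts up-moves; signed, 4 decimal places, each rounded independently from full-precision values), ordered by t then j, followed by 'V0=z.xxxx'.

Risk-neutral probability p* = (R−d)/(u−d) = (1.1−0.89)/(1.34−0.89) = 0.4667.
Terminal values V(3,·): V(3,0)=25.0000, V(3,1)=25.0000, V(3,2)=0.0000, V(3,3)=0.0000
  t=2,j=0: stock 97.4283 → up 130.5539 (V=25.0000), down 86.7112 (V=25.0000). Price 22.7273; hedge Δ=0.0000, bond B=22.7273.
  t=2,j=1: stock 146.6898 → up 196.5643 (V=0.0000), down 130.5539 (V=25.0000). Price 12.1212; hedge Δ=-0.3787, bond B=67.6768.
  t=2,j=2: stock 220.8588 → up 295.9508 (V=0.0000), down 196.5643 (V=0.0000). Price 0.0000; hedge Δ=0.0000, bond B=0.0000.
  t=1,j=0: stock 109.4700 → up 146.6898 (V=12.1212), down 97.4283 (V=22.7273). Price 16.1616; hedge Δ=-0.2153, bond B=39.7306.
  t=1,j=1: stock 164.8200 → up 220.8588 (V=0.0000), down 146.6898 (V=12.1212). Price 5.8770; hedge Δ=-0.1634, bond B=32.8130.
  t=0,j=0: stock 123.0000 → up 164.8200 (V=5.8770), down 109.4700 (V=16.1616). Price 10.3292; hedge Δ=-0.1858, bond B=33.1840.
Root portfolio cost Δ·123+B reproduces V0=10.3292.

(0,0): Delta=-0.1858 Bond=33.1840
(1,0): Delta=-0.2153 Bond=39.7306
(1,1): Delta=-0.1634 Bond=32.8130
(2,0): Delta=0.0000 Bond=22.7273
(2,1): Delta=-0.3787 Bond=67.6768
(2,2): Delta=0.0000 Bond=0.0000
V0=10.3292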